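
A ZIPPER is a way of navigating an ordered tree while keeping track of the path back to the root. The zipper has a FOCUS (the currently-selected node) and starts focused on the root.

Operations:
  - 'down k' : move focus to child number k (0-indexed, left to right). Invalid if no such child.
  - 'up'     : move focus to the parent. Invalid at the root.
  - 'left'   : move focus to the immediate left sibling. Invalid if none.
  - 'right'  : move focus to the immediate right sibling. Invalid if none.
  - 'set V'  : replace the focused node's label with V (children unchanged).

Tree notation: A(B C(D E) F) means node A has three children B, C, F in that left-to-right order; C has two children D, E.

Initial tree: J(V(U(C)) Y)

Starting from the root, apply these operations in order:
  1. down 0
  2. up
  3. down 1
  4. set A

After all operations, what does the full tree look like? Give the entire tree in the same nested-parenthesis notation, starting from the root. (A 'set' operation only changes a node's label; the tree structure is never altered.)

Step 1 (down 0): focus=V path=0 depth=1 children=['U'] left=[] right=['Y'] parent=J
Step 2 (up): focus=J path=root depth=0 children=['V', 'Y'] (at root)
Step 3 (down 1): focus=Y path=1 depth=1 children=[] left=['V'] right=[] parent=J
Step 4 (set A): focus=A path=1 depth=1 children=[] left=['V'] right=[] parent=J

Answer: J(V(U(C)) A)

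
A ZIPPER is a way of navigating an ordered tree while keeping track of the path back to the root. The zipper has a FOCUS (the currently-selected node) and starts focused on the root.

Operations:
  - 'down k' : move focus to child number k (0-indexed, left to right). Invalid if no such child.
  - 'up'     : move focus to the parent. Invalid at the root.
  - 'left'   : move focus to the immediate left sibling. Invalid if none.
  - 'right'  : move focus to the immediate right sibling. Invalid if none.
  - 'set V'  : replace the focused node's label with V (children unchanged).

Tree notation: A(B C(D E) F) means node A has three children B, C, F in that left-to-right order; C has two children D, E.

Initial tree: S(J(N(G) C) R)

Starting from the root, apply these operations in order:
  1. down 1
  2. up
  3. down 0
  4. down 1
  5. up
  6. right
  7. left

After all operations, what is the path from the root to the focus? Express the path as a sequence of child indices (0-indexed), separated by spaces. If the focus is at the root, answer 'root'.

Answer: 0

Derivation:
Step 1 (down 1): focus=R path=1 depth=1 children=[] left=['J'] right=[] parent=S
Step 2 (up): focus=S path=root depth=0 children=['J', 'R'] (at root)
Step 3 (down 0): focus=J path=0 depth=1 children=['N', 'C'] left=[] right=['R'] parent=S
Step 4 (down 1): focus=C path=0/1 depth=2 children=[] left=['N'] right=[] parent=J
Step 5 (up): focus=J path=0 depth=1 children=['N', 'C'] left=[] right=['R'] parent=S
Step 6 (right): focus=R path=1 depth=1 children=[] left=['J'] right=[] parent=S
Step 7 (left): focus=J path=0 depth=1 children=['N', 'C'] left=[] right=['R'] parent=S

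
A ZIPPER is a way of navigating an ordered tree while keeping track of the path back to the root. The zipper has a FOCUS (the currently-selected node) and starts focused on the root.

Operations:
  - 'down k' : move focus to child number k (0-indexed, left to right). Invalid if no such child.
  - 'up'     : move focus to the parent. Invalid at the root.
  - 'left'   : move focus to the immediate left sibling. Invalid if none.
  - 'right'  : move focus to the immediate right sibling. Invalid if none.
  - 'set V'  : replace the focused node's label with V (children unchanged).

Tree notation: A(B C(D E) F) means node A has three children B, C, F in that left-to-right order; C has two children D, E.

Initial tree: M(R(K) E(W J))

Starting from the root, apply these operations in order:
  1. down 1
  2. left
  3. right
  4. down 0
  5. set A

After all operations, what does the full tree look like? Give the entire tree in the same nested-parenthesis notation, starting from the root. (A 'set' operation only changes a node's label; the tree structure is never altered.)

Step 1 (down 1): focus=E path=1 depth=1 children=['W', 'J'] left=['R'] right=[] parent=M
Step 2 (left): focus=R path=0 depth=1 children=['K'] left=[] right=['E'] parent=M
Step 3 (right): focus=E path=1 depth=1 children=['W', 'J'] left=['R'] right=[] parent=M
Step 4 (down 0): focus=W path=1/0 depth=2 children=[] left=[] right=['J'] parent=E
Step 5 (set A): focus=A path=1/0 depth=2 children=[] left=[] right=['J'] parent=E

Answer: M(R(K) E(A J))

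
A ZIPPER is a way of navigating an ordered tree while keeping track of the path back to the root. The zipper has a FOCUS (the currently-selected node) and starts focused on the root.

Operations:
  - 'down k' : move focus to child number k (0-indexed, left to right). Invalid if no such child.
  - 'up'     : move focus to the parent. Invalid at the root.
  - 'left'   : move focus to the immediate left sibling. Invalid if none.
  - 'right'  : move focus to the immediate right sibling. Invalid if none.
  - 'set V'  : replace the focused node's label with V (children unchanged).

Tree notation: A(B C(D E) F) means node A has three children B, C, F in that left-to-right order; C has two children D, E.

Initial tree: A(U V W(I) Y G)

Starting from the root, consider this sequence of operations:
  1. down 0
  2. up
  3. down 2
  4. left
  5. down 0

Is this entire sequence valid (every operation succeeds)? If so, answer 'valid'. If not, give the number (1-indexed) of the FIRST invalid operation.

Answer: 5

Derivation:
Step 1 (down 0): focus=U path=0 depth=1 children=[] left=[] right=['V', 'W', 'Y', 'G'] parent=A
Step 2 (up): focus=A path=root depth=0 children=['U', 'V', 'W', 'Y', 'G'] (at root)
Step 3 (down 2): focus=W path=2 depth=1 children=['I'] left=['U', 'V'] right=['Y', 'G'] parent=A
Step 4 (left): focus=V path=1 depth=1 children=[] left=['U'] right=['W', 'Y', 'G'] parent=A
Step 5 (down 0): INVALID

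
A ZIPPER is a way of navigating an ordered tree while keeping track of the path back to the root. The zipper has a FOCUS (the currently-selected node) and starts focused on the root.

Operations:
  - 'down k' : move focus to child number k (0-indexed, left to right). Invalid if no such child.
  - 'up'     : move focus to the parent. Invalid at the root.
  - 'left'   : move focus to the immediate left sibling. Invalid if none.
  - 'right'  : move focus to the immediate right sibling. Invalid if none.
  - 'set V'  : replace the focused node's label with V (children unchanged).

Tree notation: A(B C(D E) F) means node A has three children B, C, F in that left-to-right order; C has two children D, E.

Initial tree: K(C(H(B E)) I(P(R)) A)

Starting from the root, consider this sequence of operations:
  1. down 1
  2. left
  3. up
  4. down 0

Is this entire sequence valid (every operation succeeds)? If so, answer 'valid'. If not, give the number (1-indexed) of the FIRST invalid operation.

Step 1 (down 1): focus=I path=1 depth=1 children=['P'] left=['C'] right=['A'] parent=K
Step 2 (left): focus=C path=0 depth=1 children=['H'] left=[] right=['I', 'A'] parent=K
Step 3 (up): focus=K path=root depth=0 children=['C', 'I', 'A'] (at root)
Step 4 (down 0): focus=C path=0 depth=1 children=['H'] left=[] right=['I', 'A'] parent=K

Answer: valid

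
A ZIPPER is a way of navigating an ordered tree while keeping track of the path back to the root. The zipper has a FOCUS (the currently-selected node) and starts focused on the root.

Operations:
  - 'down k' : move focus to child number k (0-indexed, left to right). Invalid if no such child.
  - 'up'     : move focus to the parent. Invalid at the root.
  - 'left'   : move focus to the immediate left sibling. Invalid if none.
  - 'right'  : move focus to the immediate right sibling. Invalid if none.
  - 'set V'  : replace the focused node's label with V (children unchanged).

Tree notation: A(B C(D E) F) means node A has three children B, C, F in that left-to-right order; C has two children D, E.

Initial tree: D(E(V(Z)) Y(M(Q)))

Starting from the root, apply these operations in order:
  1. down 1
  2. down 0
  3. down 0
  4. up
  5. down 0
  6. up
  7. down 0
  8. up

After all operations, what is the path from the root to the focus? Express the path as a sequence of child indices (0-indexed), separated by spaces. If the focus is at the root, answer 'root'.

Step 1 (down 1): focus=Y path=1 depth=1 children=['M'] left=['E'] right=[] parent=D
Step 2 (down 0): focus=M path=1/0 depth=2 children=['Q'] left=[] right=[] parent=Y
Step 3 (down 0): focus=Q path=1/0/0 depth=3 children=[] left=[] right=[] parent=M
Step 4 (up): focus=M path=1/0 depth=2 children=['Q'] left=[] right=[] parent=Y
Step 5 (down 0): focus=Q path=1/0/0 depth=3 children=[] left=[] right=[] parent=M
Step 6 (up): focus=M path=1/0 depth=2 children=['Q'] left=[] right=[] parent=Y
Step 7 (down 0): focus=Q path=1/0/0 depth=3 children=[] left=[] right=[] parent=M
Step 8 (up): focus=M path=1/0 depth=2 children=['Q'] left=[] right=[] parent=Y

Answer: 1 0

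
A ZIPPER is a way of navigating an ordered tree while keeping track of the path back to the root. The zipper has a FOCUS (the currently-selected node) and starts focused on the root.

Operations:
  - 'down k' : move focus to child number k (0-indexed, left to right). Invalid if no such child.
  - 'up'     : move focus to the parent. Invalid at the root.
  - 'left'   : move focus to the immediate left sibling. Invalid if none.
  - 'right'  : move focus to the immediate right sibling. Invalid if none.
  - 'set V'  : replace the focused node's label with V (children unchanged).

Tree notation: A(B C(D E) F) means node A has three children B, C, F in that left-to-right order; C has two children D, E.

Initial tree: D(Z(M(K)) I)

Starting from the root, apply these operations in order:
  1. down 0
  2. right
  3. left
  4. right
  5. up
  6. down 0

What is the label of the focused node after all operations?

Step 1 (down 0): focus=Z path=0 depth=1 children=['M'] left=[] right=['I'] parent=D
Step 2 (right): focus=I path=1 depth=1 children=[] left=['Z'] right=[] parent=D
Step 3 (left): focus=Z path=0 depth=1 children=['M'] left=[] right=['I'] parent=D
Step 4 (right): focus=I path=1 depth=1 children=[] left=['Z'] right=[] parent=D
Step 5 (up): focus=D path=root depth=0 children=['Z', 'I'] (at root)
Step 6 (down 0): focus=Z path=0 depth=1 children=['M'] left=[] right=['I'] parent=D

Answer: Z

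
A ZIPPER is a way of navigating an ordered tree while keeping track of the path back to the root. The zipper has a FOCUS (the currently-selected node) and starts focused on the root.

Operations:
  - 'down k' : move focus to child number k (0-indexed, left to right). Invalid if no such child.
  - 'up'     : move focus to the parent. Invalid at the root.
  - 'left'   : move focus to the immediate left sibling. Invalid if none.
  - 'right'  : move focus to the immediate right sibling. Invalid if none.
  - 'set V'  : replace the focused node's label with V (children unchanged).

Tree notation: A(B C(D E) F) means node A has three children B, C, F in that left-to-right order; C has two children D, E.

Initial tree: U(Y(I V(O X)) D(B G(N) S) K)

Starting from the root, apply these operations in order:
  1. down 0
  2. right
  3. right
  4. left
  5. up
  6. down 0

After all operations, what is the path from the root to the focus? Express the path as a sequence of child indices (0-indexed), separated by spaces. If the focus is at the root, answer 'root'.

Answer: 0

Derivation:
Step 1 (down 0): focus=Y path=0 depth=1 children=['I', 'V'] left=[] right=['D', 'K'] parent=U
Step 2 (right): focus=D path=1 depth=1 children=['B', 'G', 'S'] left=['Y'] right=['K'] parent=U
Step 3 (right): focus=K path=2 depth=1 children=[] left=['Y', 'D'] right=[] parent=U
Step 4 (left): focus=D path=1 depth=1 children=['B', 'G', 'S'] left=['Y'] right=['K'] parent=U
Step 5 (up): focus=U path=root depth=0 children=['Y', 'D', 'K'] (at root)
Step 6 (down 0): focus=Y path=0 depth=1 children=['I', 'V'] left=[] right=['D', 'K'] parent=U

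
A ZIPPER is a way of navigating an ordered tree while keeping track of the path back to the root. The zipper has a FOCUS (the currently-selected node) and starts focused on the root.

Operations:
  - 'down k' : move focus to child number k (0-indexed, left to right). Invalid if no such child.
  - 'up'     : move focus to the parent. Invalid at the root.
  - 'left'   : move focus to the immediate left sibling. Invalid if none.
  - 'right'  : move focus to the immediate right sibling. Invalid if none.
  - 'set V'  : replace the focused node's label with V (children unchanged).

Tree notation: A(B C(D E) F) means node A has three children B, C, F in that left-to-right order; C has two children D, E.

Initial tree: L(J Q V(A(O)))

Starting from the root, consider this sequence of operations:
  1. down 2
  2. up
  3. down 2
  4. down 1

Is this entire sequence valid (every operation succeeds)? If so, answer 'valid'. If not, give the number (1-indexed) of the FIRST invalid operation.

Step 1 (down 2): focus=V path=2 depth=1 children=['A'] left=['J', 'Q'] right=[] parent=L
Step 2 (up): focus=L path=root depth=0 children=['J', 'Q', 'V'] (at root)
Step 3 (down 2): focus=V path=2 depth=1 children=['A'] left=['J', 'Q'] right=[] parent=L
Step 4 (down 1): INVALID

Answer: 4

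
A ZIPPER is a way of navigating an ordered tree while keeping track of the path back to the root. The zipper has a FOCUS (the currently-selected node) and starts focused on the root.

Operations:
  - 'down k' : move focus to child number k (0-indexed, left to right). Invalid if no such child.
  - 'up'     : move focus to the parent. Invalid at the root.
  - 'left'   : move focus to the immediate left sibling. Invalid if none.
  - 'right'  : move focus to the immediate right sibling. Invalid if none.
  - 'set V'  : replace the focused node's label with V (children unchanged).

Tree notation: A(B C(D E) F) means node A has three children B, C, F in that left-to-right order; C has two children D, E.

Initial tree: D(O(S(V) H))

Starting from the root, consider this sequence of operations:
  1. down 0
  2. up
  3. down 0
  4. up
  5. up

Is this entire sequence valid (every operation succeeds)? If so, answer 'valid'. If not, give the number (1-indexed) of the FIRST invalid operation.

Step 1 (down 0): focus=O path=0 depth=1 children=['S', 'H'] left=[] right=[] parent=D
Step 2 (up): focus=D path=root depth=0 children=['O'] (at root)
Step 3 (down 0): focus=O path=0 depth=1 children=['S', 'H'] left=[] right=[] parent=D
Step 4 (up): focus=D path=root depth=0 children=['O'] (at root)
Step 5 (up): INVALID

Answer: 5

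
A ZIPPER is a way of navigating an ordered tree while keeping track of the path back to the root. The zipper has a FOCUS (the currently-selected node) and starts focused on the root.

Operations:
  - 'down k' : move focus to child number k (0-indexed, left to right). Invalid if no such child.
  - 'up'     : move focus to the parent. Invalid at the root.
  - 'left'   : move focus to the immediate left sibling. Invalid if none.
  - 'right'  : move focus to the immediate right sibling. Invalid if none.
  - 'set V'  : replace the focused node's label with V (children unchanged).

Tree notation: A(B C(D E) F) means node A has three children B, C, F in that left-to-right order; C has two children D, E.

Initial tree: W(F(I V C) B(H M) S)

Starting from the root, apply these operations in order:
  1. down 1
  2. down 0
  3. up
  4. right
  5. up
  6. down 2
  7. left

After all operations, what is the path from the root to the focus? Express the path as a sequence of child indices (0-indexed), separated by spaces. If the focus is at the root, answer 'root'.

Answer: 1

Derivation:
Step 1 (down 1): focus=B path=1 depth=1 children=['H', 'M'] left=['F'] right=['S'] parent=W
Step 2 (down 0): focus=H path=1/0 depth=2 children=[] left=[] right=['M'] parent=B
Step 3 (up): focus=B path=1 depth=1 children=['H', 'M'] left=['F'] right=['S'] parent=W
Step 4 (right): focus=S path=2 depth=1 children=[] left=['F', 'B'] right=[] parent=W
Step 5 (up): focus=W path=root depth=0 children=['F', 'B', 'S'] (at root)
Step 6 (down 2): focus=S path=2 depth=1 children=[] left=['F', 'B'] right=[] parent=W
Step 7 (left): focus=B path=1 depth=1 children=['H', 'M'] left=['F'] right=['S'] parent=W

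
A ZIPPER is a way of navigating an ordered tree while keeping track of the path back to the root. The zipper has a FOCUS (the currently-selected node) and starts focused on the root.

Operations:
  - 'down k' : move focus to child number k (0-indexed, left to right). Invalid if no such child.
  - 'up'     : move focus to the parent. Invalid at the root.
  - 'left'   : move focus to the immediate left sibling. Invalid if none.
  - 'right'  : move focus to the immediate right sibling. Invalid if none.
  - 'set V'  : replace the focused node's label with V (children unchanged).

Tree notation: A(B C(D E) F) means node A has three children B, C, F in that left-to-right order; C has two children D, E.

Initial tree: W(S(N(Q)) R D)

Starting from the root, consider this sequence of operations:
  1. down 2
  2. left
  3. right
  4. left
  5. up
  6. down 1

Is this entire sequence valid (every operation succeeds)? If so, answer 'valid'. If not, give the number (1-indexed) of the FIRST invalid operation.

Step 1 (down 2): focus=D path=2 depth=1 children=[] left=['S', 'R'] right=[] parent=W
Step 2 (left): focus=R path=1 depth=1 children=[] left=['S'] right=['D'] parent=W
Step 3 (right): focus=D path=2 depth=1 children=[] left=['S', 'R'] right=[] parent=W
Step 4 (left): focus=R path=1 depth=1 children=[] left=['S'] right=['D'] parent=W
Step 5 (up): focus=W path=root depth=0 children=['S', 'R', 'D'] (at root)
Step 6 (down 1): focus=R path=1 depth=1 children=[] left=['S'] right=['D'] parent=W

Answer: valid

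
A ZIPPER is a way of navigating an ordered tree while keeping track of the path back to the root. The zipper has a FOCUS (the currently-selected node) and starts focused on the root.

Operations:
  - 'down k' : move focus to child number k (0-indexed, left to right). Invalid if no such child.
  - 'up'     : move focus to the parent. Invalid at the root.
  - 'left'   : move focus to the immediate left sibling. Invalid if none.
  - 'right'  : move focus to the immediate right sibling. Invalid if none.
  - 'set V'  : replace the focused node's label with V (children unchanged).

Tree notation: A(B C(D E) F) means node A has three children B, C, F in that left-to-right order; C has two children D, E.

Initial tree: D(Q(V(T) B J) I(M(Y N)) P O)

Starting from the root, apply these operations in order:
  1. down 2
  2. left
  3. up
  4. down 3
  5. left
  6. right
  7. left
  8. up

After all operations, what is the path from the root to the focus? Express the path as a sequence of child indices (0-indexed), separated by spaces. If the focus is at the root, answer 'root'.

Step 1 (down 2): focus=P path=2 depth=1 children=[] left=['Q', 'I'] right=['O'] parent=D
Step 2 (left): focus=I path=1 depth=1 children=['M'] left=['Q'] right=['P', 'O'] parent=D
Step 3 (up): focus=D path=root depth=0 children=['Q', 'I', 'P', 'O'] (at root)
Step 4 (down 3): focus=O path=3 depth=1 children=[] left=['Q', 'I', 'P'] right=[] parent=D
Step 5 (left): focus=P path=2 depth=1 children=[] left=['Q', 'I'] right=['O'] parent=D
Step 6 (right): focus=O path=3 depth=1 children=[] left=['Q', 'I', 'P'] right=[] parent=D
Step 7 (left): focus=P path=2 depth=1 children=[] left=['Q', 'I'] right=['O'] parent=D
Step 8 (up): focus=D path=root depth=0 children=['Q', 'I', 'P', 'O'] (at root)

Answer: root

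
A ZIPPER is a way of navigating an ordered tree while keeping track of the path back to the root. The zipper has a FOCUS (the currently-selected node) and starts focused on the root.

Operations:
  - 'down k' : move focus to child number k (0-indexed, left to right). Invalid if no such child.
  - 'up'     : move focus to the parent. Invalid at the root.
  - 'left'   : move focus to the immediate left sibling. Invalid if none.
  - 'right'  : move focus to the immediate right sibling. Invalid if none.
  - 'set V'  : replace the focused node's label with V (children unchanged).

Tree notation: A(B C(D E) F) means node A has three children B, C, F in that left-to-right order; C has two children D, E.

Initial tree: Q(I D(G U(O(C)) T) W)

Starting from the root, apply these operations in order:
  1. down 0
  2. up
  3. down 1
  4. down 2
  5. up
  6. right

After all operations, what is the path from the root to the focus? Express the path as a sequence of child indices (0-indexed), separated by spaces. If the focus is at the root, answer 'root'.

Answer: 2

Derivation:
Step 1 (down 0): focus=I path=0 depth=1 children=[] left=[] right=['D', 'W'] parent=Q
Step 2 (up): focus=Q path=root depth=0 children=['I', 'D', 'W'] (at root)
Step 3 (down 1): focus=D path=1 depth=1 children=['G', 'U', 'T'] left=['I'] right=['W'] parent=Q
Step 4 (down 2): focus=T path=1/2 depth=2 children=[] left=['G', 'U'] right=[] parent=D
Step 5 (up): focus=D path=1 depth=1 children=['G', 'U', 'T'] left=['I'] right=['W'] parent=Q
Step 6 (right): focus=W path=2 depth=1 children=[] left=['I', 'D'] right=[] parent=Q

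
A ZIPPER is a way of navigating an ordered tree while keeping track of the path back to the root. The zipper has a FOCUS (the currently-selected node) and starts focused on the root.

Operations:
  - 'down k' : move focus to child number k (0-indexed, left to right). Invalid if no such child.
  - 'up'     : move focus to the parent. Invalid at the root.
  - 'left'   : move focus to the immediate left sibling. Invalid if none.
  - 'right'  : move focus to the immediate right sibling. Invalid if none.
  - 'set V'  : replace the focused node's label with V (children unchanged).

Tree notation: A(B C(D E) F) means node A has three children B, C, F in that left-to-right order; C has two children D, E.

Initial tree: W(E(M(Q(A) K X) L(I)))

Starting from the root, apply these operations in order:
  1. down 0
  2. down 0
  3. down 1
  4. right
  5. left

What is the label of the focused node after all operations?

Step 1 (down 0): focus=E path=0 depth=1 children=['M', 'L'] left=[] right=[] parent=W
Step 2 (down 0): focus=M path=0/0 depth=2 children=['Q', 'K', 'X'] left=[] right=['L'] parent=E
Step 3 (down 1): focus=K path=0/0/1 depth=3 children=[] left=['Q'] right=['X'] parent=M
Step 4 (right): focus=X path=0/0/2 depth=3 children=[] left=['Q', 'K'] right=[] parent=M
Step 5 (left): focus=K path=0/0/1 depth=3 children=[] left=['Q'] right=['X'] parent=M

Answer: K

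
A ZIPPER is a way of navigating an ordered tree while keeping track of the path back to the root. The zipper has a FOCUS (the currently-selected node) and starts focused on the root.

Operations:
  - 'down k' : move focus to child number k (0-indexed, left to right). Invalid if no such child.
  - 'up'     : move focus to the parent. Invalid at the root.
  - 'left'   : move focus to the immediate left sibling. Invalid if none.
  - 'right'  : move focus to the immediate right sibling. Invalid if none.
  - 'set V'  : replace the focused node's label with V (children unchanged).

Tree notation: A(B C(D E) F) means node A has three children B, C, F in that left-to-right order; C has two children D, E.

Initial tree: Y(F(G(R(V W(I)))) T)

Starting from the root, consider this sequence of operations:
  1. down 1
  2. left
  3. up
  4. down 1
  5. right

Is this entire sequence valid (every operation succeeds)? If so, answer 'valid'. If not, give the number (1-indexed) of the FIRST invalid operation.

Answer: 5

Derivation:
Step 1 (down 1): focus=T path=1 depth=1 children=[] left=['F'] right=[] parent=Y
Step 2 (left): focus=F path=0 depth=1 children=['G'] left=[] right=['T'] parent=Y
Step 3 (up): focus=Y path=root depth=0 children=['F', 'T'] (at root)
Step 4 (down 1): focus=T path=1 depth=1 children=[] left=['F'] right=[] parent=Y
Step 5 (right): INVALID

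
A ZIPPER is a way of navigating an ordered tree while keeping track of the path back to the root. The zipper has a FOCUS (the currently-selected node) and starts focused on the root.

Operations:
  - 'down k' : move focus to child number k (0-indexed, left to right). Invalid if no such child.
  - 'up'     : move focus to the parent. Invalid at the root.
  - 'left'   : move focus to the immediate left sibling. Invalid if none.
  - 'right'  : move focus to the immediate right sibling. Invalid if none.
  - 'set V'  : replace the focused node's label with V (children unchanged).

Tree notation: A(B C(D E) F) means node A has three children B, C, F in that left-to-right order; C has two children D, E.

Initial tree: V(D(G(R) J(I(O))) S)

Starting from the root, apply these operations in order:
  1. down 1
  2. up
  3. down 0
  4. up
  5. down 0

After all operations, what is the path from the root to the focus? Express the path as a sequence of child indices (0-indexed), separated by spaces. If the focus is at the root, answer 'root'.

Answer: 0

Derivation:
Step 1 (down 1): focus=S path=1 depth=1 children=[] left=['D'] right=[] parent=V
Step 2 (up): focus=V path=root depth=0 children=['D', 'S'] (at root)
Step 3 (down 0): focus=D path=0 depth=1 children=['G', 'J'] left=[] right=['S'] parent=V
Step 4 (up): focus=V path=root depth=0 children=['D', 'S'] (at root)
Step 5 (down 0): focus=D path=0 depth=1 children=['G', 'J'] left=[] right=['S'] parent=V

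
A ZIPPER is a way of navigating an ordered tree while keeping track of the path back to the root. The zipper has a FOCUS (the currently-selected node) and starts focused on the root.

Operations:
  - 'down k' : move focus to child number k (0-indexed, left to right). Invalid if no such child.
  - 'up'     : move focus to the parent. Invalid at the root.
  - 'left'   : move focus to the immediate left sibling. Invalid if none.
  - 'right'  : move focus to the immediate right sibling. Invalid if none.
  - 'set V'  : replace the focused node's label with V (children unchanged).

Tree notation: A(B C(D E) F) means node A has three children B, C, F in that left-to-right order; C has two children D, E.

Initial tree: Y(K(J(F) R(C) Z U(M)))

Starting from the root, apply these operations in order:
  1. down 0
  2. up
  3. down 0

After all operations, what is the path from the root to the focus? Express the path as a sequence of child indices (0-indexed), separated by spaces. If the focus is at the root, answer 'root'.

Step 1 (down 0): focus=K path=0 depth=1 children=['J', 'R', 'Z', 'U'] left=[] right=[] parent=Y
Step 2 (up): focus=Y path=root depth=0 children=['K'] (at root)
Step 3 (down 0): focus=K path=0 depth=1 children=['J', 'R', 'Z', 'U'] left=[] right=[] parent=Y

Answer: 0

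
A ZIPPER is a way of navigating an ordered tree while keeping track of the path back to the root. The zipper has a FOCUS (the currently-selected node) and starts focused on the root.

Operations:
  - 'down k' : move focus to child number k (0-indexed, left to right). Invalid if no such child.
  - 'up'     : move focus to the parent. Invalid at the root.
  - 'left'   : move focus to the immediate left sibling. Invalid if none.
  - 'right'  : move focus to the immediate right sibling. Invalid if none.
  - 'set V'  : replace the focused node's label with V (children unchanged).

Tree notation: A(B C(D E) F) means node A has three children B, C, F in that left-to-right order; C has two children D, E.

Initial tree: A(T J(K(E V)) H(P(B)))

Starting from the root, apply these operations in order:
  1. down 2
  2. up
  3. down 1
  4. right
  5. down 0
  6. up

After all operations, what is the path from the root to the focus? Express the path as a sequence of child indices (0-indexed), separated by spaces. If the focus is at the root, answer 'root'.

Step 1 (down 2): focus=H path=2 depth=1 children=['P'] left=['T', 'J'] right=[] parent=A
Step 2 (up): focus=A path=root depth=0 children=['T', 'J', 'H'] (at root)
Step 3 (down 1): focus=J path=1 depth=1 children=['K'] left=['T'] right=['H'] parent=A
Step 4 (right): focus=H path=2 depth=1 children=['P'] left=['T', 'J'] right=[] parent=A
Step 5 (down 0): focus=P path=2/0 depth=2 children=['B'] left=[] right=[] parent=H
Step 6 (up): focus=H path=2 depth=1 children=['P'] left=['T', 'J'] right=[] parent=A

Answer: 2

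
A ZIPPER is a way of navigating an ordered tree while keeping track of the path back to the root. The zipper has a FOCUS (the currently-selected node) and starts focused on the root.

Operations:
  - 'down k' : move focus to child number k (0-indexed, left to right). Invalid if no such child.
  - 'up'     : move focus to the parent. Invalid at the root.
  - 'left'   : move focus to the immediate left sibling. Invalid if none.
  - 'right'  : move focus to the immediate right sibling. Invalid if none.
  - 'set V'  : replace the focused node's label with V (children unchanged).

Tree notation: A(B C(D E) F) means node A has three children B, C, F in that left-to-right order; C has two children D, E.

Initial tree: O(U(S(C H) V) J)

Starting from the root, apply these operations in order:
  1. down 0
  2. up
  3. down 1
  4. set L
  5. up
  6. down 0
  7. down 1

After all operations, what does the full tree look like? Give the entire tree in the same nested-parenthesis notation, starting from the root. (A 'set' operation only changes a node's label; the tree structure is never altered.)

Step 1 (down 0): focus=U path=0 depth=1 children=['S', 'V'] left=[] right=['J'] parent=O
Step 2 (up): focus=O path=root depth=0 children=['U', 'J'] (at root)
Step 3 (down 1): focus=J path=1 depth=1 children=[] left=['U'] right=[] parent=O
Step 4 (set L): focus=L path=1 depth=1 children=[] left=['U'] right=[] parent=O
Step 5 (up): focus=O path=root depth=0 children=['U', 'L'] (at root)
Step 6 (down 0): focus=U path=0 depth=1 children=['S', 'V'] left=[] right=['L'] parent=O
Step 7 (down 1): focus=V path=0/1 depth=2 children=[] left=['S'] right=[] parent=U

Answer: O(U(S(C H) V) L)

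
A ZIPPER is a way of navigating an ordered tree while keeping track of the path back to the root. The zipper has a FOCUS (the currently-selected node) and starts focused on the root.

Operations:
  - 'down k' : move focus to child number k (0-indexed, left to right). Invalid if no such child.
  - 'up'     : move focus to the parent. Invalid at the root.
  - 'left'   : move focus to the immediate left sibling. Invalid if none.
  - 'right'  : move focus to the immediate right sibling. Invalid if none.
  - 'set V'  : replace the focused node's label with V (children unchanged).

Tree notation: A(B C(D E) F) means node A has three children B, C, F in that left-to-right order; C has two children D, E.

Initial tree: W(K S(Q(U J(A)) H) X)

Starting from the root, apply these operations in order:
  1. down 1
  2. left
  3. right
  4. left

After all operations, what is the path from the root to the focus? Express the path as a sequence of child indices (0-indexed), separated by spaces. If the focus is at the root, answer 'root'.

Answer: 0

Derivation:
Step 1 (down 1): focus=S path=1 depth=1 children=['Q', 'H'] left=['K'] right=['X'] parent=W
Step 2 (left): focus=K path=0 depth=1 children=[] left=[] right=['S', 'X'] parent=W
Step 3 (right): focus=S path=1 depth=1 children=['Q', 'H'] left=['K'] right=['X'] parent=W
Step 4 (left): focus=K path=0 depth=1 children=[] left=[] right=['S', 'X'] parent=W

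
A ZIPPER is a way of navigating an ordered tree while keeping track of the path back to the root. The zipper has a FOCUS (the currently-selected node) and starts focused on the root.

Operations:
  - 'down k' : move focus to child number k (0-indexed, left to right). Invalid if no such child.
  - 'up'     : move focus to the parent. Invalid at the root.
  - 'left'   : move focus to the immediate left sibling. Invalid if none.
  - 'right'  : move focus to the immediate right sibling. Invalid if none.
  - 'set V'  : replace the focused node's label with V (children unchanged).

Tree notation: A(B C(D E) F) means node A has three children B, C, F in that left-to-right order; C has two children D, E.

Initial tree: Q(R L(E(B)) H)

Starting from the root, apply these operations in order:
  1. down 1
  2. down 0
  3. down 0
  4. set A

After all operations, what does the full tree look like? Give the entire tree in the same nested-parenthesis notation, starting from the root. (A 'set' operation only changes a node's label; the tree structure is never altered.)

Step 1 (down 1): focus=L path=1 depth=1 children=['E'] left=['R'] right=['H'] parent=Q
Step 2 (down 0): focus=E path=1/0 depth=2 children=['B'] left=[] right=[] parent=L
Step 3 (down 0): focus=B path=1/0/0 depth=3 children=[] left=[] right=[] parent=E
Step 4 (set A): focus=A path=1/0/0 depth=3 children=[] left=[] right=[] parent=E

Answer: Q(R L(E(A)) H)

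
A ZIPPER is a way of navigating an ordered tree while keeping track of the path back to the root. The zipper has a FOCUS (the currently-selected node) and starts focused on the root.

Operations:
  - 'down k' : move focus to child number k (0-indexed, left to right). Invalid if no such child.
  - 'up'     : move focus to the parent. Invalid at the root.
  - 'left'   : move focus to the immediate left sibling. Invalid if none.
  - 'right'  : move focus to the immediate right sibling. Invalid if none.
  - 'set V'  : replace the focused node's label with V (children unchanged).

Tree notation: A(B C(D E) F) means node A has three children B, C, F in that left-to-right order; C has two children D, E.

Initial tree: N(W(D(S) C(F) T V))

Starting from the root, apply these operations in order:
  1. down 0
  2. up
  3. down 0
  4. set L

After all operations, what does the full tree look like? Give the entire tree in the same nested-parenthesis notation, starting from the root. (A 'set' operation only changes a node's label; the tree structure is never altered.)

Step 1 (down 0): focus=W path=0 depth=1 children=['D', 'C', 'T', 'V'] left=[] right=[] parent=N
Step 2 (up): focus=N path=root depth=0 children=['W'] (at root)
Step 3 (down 0): focus=W path=0 depth=1 children=['D', 'C', 'T', 'V'] left=[] right=[] parent=N
Step 4 (set L): focus=L path=0 depth=1 children=['D', 'C', 'T', 'V'] left=[] right=[] parent=N

Answer: N(L(D(S) C(F) T V))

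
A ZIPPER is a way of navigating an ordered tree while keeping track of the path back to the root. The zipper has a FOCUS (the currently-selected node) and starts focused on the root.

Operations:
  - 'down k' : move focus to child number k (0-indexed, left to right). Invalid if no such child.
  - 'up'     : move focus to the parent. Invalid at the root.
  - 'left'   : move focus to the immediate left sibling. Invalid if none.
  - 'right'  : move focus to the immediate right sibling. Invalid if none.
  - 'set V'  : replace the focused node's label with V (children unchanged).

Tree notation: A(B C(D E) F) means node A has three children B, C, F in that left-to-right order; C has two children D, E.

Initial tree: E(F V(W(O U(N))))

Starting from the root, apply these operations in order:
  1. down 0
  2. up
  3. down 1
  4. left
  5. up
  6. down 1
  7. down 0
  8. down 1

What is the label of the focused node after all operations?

Answer: U

Derivation:
Step 1 (down 0): focus=F path=0 depth=1 children=[] left=[] right=['V'] parent=E
Step 2 (up): focus=E path=root depth=0 children=['F', 'V'] (at root)
Step 3 (down 1): focus=V path=1 depth=1 children=['W'] left=['F'] right=[] parent=E
Step 4 (left): focus=F path=0 depth=1 children=[] left=[] right=['V'] parent=E
Step 5 (up): focus=E path=root depth=0 children=['F', 'V'] (at root)
Step 6 (down 1): focus=V path=1 depth=1 children=['W'] left=['F'] right=[] parent=E
Step 7 (down 0): focus=W path=1/0 depth=2 children=['O', 'U'] left=[] right=[] parent=V
Step 8 (down 1): focus=U path=1/0/1 depth=3 children=['N'] left=['O'] right=[] parent=W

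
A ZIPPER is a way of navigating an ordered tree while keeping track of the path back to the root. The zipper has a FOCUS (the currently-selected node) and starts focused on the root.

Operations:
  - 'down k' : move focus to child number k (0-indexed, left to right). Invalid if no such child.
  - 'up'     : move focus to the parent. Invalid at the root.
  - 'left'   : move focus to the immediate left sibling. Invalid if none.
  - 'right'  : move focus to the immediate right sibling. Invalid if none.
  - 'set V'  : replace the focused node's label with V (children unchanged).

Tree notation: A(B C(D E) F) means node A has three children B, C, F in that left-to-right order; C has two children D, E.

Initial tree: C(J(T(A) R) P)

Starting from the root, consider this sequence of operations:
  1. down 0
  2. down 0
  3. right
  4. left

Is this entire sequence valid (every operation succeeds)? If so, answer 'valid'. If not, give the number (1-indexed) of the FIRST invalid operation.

Answer: valid

Derivation:
Step 1 (down 0): focus=J path=0 depth=1 children=['T', 'R'] left=[] right=['P'] parent=C
Step 2 (down 0): focus=T path=0/0 depth=2 children=['A'] left=[] right=['R'] parent=J
Step 3 (right): focus=R path=0/1 depth=2 children=[] left=['T'] right=[] parent=J
Step 4 (left): focus=T path=0/0 depth=2 children=['A'] left=[] right=['R'] parent=J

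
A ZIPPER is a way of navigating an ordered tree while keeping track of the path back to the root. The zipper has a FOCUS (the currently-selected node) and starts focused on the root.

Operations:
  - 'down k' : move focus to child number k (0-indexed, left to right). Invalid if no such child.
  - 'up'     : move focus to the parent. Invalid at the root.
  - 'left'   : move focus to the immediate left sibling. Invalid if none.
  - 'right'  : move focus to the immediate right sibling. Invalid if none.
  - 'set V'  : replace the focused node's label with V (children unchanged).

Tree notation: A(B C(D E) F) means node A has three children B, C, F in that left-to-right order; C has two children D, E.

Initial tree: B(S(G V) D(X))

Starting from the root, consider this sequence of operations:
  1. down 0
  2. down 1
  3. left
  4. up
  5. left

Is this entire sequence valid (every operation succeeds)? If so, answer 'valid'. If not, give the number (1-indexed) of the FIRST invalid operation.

Answer: 5

Derivation:
Step 1 (down 0): focus=S path=0 depth=1 children=['G', 'V'] left=[] right=['D'] parent=B
Step 2 (down 1): focus=V path=0/1 depth=2 children=[] left=['G'] right=[] parent=S
Step 3 (left): focus=G path=0/0 depth=2 children=[] left=[] right=['V'] parent=S
Step 4 (up): focus=S path=0 depth=1 children=['G', 'V'] left=[] right=['D'] parent=B
Step 5 (left): INVALID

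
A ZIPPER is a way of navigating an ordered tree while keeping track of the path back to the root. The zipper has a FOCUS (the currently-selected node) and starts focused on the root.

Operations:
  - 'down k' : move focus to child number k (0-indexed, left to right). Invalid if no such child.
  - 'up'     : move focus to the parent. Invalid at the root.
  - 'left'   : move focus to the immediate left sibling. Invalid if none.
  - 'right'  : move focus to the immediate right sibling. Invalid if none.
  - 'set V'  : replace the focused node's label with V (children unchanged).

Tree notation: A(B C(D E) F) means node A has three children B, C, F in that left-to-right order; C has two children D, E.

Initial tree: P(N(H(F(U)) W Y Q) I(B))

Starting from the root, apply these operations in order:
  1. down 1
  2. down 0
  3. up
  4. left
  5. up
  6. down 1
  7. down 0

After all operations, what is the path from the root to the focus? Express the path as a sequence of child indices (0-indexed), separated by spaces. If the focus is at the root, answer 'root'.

Step 1 (down 1): focus=I path=1 depth=1 children=['B'] left=['N'] right=[] parent=P
Step 2 (down 0): focus=B path=1/0 depth=2 children=[] left=[] right=[] parent=I
Step 3 (up): focus=I path=1 depth=1 children=['B'] left=['N'] right=[] parent=P
Step 4 (left): focus=N path=0 depth=1 children=['H', 'W', 'Y', 'Q'] left=[] right=['I'] parent=P
Step 5 (up): focus=P path=root depth=0 children=['N', 'I'] (at root)
Step 6 (down 1): focus=I path=1 depth=1 children=['B'] left=['N'] right=[] parent=P
Step 7 (down 0): focus=B path=1/0 depth=2 children=[] left=[] right=[] parent=I

Answer: 1 0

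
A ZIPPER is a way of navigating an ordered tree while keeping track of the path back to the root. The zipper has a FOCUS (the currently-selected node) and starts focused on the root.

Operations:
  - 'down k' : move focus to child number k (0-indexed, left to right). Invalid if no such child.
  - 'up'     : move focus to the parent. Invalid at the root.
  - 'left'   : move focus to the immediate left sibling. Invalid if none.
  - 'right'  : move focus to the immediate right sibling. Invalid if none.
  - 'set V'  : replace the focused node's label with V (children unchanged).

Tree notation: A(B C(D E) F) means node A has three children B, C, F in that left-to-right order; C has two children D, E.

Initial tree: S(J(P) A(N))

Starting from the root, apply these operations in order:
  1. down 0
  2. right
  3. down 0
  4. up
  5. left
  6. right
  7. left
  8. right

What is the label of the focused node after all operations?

Step 1 (down 0): focus=J path=0 depth=1 children=['P'] left=[] right=['A'] parent=S
Step 2 (right): focus=A path=1 depth=1 children=['N'] left=['J'] right=[] parent=S
Step 3 (down 0): focus=N path=1/0 depth=2 children=[] left=[] right=[] parent=A
Step 4 (up): focus=A path=1 depth=1 children=['N'] left=['J'] right=[] parent=S
Step 5 (left): focus=J path=0 depth=1 children=['P'] left=[] right=['A'] parent=S
Step 6 (right): focus=A path=1 depth=1 children=['N'] left=['J'] right=[] parent=S
Step 7 (left): focus=J path=0 depth=1 children=['P'] left=[] right=['A'] parent=S
Step 8 (right): focus=A path=1 depth=1 children=['N'] left=['J'] right=[] parent=S

Answer: A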